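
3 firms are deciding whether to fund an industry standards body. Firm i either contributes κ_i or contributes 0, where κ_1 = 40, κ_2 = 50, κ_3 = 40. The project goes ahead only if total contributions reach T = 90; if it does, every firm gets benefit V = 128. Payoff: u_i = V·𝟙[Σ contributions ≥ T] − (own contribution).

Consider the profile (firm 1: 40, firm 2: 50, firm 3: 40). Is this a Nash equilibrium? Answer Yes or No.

Total = 130 ≥ 90: provided.
Firm 1 (pledges 40, payoff 88): dropping to 0 → total 90, payoff 128. Profitable deviation.

No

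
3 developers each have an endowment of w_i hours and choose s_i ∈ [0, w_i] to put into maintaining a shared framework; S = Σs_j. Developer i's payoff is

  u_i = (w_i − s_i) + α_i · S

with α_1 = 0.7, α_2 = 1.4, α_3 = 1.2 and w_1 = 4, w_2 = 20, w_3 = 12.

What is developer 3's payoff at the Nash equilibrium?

∂u_i/∂s_i = α_i − 1, so developer i contributes w_i if α_i > 1, else 0.
α_i > 1 for i ∈ {2, 3}; NE contributions (0, 20, 12), S = 32.
u_3 = (12 − 12) + 1.2·32 = 38.4.

38.4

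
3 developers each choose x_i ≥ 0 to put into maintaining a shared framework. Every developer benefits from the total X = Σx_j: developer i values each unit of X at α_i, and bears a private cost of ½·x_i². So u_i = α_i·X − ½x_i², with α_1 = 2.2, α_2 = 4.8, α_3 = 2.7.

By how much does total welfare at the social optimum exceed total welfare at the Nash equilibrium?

64.63

Developer i's FOC: ∂u_i/∂x_i = α_i − x_i = 0, so x_i* = α_i.
NE contributions = (2.2, 4.8, 2.7); X = 9.7.
W^NE = (Σα)·X − ½Σα_i² = 9.7² − ½·35.17 = 76.505.
Planner sets x_i = Σα_j = 9.7 for every i, so X^SO = 3·9.7 = 29.1.
W^SO = (Σα)·X^SO − ½·3·(Σα)² = (3/2)·9.7² = 141.135.
Deadweight loss = W^SO − W^NE = 64.63.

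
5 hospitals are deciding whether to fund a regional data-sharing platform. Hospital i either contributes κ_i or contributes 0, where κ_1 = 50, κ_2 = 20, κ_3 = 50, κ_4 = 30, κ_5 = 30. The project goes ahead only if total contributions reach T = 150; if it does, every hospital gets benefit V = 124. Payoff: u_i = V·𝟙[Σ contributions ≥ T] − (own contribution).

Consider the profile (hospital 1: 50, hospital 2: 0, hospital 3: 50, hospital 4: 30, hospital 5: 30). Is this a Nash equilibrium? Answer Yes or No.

Total = 160 ≥ 150: provided.
Hospital 1 (pledges 50, payoff 74): dropping to 0 → total 110, payoff 0. No gain.
Hospital 2 (pledges 0, payoff 124): pledging 20 → total 180, payoff 104. No gain.
Hospital 3 (pledges 50, payoff 74): dropping to 0 → total 110, payoff 0. No gain.
Hospital 4 (pledges 30, payoff 94): dropping to 0 → total 130, payoff 0. No gain.
Hospital 5 (pledges 30, payoff 94): dropping to 0 → total 130, payoff 0. No gain.

Yes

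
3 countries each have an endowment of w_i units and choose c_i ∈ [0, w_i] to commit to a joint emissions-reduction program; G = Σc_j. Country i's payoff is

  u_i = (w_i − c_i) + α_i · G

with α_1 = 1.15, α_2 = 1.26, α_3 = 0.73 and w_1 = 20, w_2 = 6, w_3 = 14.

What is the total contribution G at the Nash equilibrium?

26

∂u_i/∂c_i = α_i − 1, so country i contributes w_i if α_i > 1, else 0.
α_i > 1 for i ∈ {1, 2}; NE contributions (20, 6, 0), G = 26.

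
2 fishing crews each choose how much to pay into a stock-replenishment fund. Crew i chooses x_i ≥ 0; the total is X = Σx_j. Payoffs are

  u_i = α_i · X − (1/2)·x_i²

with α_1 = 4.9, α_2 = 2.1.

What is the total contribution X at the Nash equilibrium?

Crew i's FOC: ∂u_i/∂x_i = α_i − x_i = 0, so x_i* = α_i.
NE contributions = (4.9, 2.1); X = 7.

7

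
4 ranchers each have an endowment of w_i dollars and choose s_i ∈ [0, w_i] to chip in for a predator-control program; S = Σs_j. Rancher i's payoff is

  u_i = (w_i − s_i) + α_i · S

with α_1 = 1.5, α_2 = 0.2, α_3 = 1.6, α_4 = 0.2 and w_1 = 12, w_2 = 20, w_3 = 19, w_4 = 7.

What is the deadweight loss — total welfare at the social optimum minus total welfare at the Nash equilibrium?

∂u_i/∂s_i = α_i − 1, so rancher i contributes w_i if α_i > 1, else 0.
α_i > 1 for i ∈ {1, 3}; NE contributions (12, 0, 19, 0), S = 31.
W^NE = Σw_i − S^NE + (Σα_i)·S^NE = 58 + 2.5·31 = 135.5.
Planner: ∂(Σu_j)/∂s_i = Σα_j − 1 = 2.5 > 0, so everyone contributes w_i; S^SO = 58, W^SO = 58 + 2.5·58 = 203.
Deadweight loss = 67.5.

67.5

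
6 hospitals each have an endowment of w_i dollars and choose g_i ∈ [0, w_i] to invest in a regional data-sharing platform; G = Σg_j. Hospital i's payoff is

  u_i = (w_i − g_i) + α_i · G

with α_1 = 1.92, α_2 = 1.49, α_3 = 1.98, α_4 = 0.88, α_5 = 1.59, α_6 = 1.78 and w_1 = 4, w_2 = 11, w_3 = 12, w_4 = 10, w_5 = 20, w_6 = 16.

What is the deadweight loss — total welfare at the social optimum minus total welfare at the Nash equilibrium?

86.4

∂u_i/∂g_i = α_i − 1, so hospital i contributes w_i if α_i > 1, else 0.
α_i > 1 for i ∈ {1, 2, 3, 5, 6}; NE contributions (4, 11, 12, 0, 20, 16), G = 63.
W^NE = Σw_i − G^NE + (Σα_i)·G^NE = 73 + 8.64·63 = 617.32.
Planner: ∂(Σu_j)/∂g_i = Σα_j − 1 = 8.64 > 0, so everyone contributes w_i; G^SO = 73, W^SO = 73 + 8.64·73 = 703.72.
Deadweight loss = 86.4.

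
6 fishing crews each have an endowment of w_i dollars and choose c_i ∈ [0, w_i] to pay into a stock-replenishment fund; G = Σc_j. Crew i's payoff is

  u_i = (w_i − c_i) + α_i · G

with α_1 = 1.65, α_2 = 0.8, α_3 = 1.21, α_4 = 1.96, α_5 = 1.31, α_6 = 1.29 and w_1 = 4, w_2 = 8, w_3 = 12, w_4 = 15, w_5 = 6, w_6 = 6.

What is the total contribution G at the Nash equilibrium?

43

∂u_i/∂c_i = α_i − 1, so crew i contributes w_i if α_i > 1, else 0.
α_i > 1 for i ∈ {1, 3, 4, 5, 6}; NE contributions (4, 0, 12, 15, 6, 6), G = 43.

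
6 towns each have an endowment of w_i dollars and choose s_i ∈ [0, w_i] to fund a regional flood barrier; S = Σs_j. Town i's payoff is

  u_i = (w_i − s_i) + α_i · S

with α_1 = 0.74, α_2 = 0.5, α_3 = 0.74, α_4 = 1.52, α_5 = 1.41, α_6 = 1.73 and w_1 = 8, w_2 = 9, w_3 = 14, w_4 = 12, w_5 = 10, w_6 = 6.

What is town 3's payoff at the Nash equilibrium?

34.72

∂u_i/∂s_i = α_i − 1, so town i contributes w_i if α_i > 1, else 0.
α_i > 1 for i ∈ {4, 5, 6}; NE contributions (0, 0, 0, 12, 10, 6), S = 28.
u_3 = (14 − 0) + 0.74·28 = 34.72.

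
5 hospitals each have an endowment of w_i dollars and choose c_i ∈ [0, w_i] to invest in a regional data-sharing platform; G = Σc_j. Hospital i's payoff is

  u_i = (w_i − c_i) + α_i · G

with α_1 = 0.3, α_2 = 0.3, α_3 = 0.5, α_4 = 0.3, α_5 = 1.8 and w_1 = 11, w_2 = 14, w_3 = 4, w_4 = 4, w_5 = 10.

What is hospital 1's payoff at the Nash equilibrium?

∂u_i/∂c_i = α_i − 1, so hospital i contributes w_i if α_i > 1, else 0.
α_i > 1 for i ∈ {5}; NE contributions (0, 0, 0, 0, 10), G = 10.
u_1 = (11 − 0) + 0.3·10 = 14.

14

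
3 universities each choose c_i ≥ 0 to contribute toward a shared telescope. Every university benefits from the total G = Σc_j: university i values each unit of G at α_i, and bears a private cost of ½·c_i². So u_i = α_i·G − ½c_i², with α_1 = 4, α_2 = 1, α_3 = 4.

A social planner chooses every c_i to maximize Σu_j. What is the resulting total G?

Planner FOC: ∂(Σu_j)/∂c_i = (Σα_j) − c_i = 0, so c_i^SO = Σα_j = 9 for every i; G^SO = 27.

27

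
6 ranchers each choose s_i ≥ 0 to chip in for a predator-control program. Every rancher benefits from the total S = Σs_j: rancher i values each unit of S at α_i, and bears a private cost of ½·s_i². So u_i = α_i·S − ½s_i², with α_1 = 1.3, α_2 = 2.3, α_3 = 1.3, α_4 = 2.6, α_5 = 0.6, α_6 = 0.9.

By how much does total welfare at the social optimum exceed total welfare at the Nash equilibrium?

170.3

Rancher i's FOC: ∂u_i/∂s_i = α_i − s_i = 0, so s_i* = α_i.
NE contributions = (1.3, 2.3, 1.3, 2.6, 0.6, 0.9); S = 9.
W^NE = (Σα)·S − ½Σα_i² = 9² − ½·16.6 = 72.7.
Planner sets s_i = Σα_j = 9 for every i, so S^SO = 6·9 = 54.
W^SO = (Σα)·S^SO − ½·6·(Σα)² = (6/2)·9² = 243.
Deadweight loss = W^SO − W^NE = 170.3.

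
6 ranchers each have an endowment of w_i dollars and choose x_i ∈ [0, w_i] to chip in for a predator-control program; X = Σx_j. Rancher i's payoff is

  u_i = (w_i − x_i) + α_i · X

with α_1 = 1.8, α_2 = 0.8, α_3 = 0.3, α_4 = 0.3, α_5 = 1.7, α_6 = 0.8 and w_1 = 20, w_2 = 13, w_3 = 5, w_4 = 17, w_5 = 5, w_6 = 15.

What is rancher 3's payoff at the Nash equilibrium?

12.5

∂u_i/∂x_i = α_i − 1, so rancher i contributes w_i if α_i > 1, else 0.
α_i > 1 for i ∈ {1, 5}; NE contributions (20, 0, 0, 0, 5, 0), X = 25.
u_3 = (5 − 0) + 0.3·25 = 12.5.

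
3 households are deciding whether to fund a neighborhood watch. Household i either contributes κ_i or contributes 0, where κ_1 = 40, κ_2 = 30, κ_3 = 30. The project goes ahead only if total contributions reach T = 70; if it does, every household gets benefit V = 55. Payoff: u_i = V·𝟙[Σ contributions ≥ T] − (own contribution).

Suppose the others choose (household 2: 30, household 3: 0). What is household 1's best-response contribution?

40

Others' total = 30. Contributing 40 brings total to 70 ≥ 70: gain V − κ_1 = 15.
Best response: 40.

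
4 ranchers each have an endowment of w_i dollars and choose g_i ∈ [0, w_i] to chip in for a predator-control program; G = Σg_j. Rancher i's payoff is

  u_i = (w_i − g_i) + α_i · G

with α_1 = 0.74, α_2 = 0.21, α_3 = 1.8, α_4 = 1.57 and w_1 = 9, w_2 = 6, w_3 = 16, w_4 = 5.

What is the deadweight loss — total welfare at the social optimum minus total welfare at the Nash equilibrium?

49.8

∂u_i/∂g_i = α_i − 1, so rancher i contributes w_i if α_i > 1, else 0.
α_i > 1 for i ∈ {3, 4}; NE contributions (0, 0, 16, 5), G = 21.
W^NE = Σw_i − G^NE + (Σα_i)·G^NE = 36 + 3.32·21 = 105.72.
Planner: ∂(Σu_j)/∂g_i = Σα_j − 1 = 3.32 > 0, so everyone contributes w_i; G^SO = 36, W^SO = 36 + 3.32·36 = 155.52.
Deadweight loss = 49.8.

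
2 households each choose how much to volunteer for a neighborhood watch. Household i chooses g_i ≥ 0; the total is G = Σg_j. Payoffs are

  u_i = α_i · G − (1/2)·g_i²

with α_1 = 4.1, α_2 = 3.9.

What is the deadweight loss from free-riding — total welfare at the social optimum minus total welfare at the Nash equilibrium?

16.01

Household i's FOC: ∂u_i/∂g_i = α_i − g_i = 0, so g_i* = α_i.
NE contributions = (4.1, 3.9); G = 8.
W^NE = (Σα)·G − ½Σα_i² = 8² − ½·32.02 = 47.99.
Planner sets g_i = Σα_j = 8 for every i, so G^SO = 2·8 = 16.
W^SO = (Σα)·G^SO − ½·2·(Σα)² = (2/2)·8² = 64.
Deadweight loss = W^SO − W^NE = 16.01.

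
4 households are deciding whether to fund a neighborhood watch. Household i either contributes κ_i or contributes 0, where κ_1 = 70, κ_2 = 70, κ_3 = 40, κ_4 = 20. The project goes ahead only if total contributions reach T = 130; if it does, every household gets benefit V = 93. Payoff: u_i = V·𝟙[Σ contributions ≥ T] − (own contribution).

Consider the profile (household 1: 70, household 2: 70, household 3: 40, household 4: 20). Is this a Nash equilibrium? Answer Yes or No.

Total = 200 ≥ 130: provided.
Household 1 (pledges 70, payoff 23): dropping to 0 → total 130, payoff 93. Profitable deviation.

No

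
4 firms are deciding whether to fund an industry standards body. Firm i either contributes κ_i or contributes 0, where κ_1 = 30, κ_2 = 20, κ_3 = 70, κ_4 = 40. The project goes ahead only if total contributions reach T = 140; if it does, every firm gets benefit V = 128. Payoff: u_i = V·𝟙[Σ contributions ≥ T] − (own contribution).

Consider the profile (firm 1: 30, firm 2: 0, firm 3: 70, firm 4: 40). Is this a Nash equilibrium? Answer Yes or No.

Yes

Total = 140 ≥ 140: provided.
Firm 1 (pledges 30, payoff 98): dropping to 0 → total 110, payoff 0. No gain.
Firm 2 (pledges 0, payoff 128): pledging 20 → total 160, payoff 108. No gain.
Firm 3 (pledges 70, payoff 58): dropping to 0 → total 70, payoff 0. No gain.
Firm 4 (pledges 40, payoff 88): dropping to 0 → total 100, payoff 0. No gain.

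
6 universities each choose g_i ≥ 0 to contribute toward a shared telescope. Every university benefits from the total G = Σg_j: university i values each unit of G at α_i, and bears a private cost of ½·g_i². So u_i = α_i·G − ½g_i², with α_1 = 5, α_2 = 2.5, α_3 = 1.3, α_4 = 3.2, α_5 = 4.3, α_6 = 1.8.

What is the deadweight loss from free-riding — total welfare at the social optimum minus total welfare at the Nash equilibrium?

687.675

University i's FOC: ∂u_i/∂g_i = α_i − g_i = 0, so g_i* = α_i.
NE contributions = (5, 2.5, 1.3, 3.2, 4.3, 1.8); G = 18.1.
W^NE = (Σα)·G − ½Σα_i² = 18.1² − ½·64.91 = 295.155.
Planner sets g_i = Σα_j = 18.1 for every i, so G^SO = 6·18.1 = 108.6.
W^SO = (Σα)·G^SO − ½·6·(Σα)² = (6/2)·18.1² = 982.83.
Deadweight loss = W^SO − W^NE = 687.675.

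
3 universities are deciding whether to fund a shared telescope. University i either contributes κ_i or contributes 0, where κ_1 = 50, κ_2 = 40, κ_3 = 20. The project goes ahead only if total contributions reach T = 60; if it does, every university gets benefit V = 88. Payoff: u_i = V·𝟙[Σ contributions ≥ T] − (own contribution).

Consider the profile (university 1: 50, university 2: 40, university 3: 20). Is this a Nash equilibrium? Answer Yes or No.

Total = 110 ≥ 60: provided.
University 1 (pledges 50, payoff 38): dropping to 0 → total 60, payoff 88. Profitable deviation.

No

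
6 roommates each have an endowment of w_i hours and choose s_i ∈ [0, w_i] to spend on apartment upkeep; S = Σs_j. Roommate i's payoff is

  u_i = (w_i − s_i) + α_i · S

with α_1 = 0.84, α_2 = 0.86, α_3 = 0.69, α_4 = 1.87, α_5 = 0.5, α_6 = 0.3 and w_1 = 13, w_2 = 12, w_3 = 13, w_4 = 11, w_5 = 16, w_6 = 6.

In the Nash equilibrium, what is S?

11

∂u_i/∂s_i = α_i − 1, so roommate i contributes w_i if α_i > 1, else 0.
α_i > 1 for i ∈ {4}; NE contributions (0, 0, 0, 11, 0, 0), S = 11.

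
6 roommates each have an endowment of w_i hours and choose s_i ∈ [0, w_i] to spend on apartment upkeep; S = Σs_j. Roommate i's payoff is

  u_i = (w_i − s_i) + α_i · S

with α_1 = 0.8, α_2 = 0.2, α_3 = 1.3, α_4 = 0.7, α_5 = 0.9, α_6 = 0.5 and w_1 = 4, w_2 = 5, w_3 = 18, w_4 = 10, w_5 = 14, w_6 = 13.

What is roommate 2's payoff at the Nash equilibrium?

∂u_i/∂s_i = α_i − 1, so roommate i contributes w_i if α_i > 1, else 0.
α_i > 1 for i ∈ {3}; NE contributions (0, 0, 18, 0, 0, 0), S = 18.
u_2 = (5 − 0) + 0.2·18 = 8.6.

8.6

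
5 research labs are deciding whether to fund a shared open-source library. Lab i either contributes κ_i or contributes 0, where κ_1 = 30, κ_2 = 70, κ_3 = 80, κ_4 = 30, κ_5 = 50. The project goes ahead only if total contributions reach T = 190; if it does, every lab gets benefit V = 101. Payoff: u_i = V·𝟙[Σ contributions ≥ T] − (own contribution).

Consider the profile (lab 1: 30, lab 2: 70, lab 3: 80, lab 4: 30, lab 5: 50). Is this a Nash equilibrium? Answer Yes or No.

Total = 260 ≥ 190: provided.
Lab 1 (pledges 30, payoff 71): dropping to 0 → total 230, payoff 101. Profitable deviation.

No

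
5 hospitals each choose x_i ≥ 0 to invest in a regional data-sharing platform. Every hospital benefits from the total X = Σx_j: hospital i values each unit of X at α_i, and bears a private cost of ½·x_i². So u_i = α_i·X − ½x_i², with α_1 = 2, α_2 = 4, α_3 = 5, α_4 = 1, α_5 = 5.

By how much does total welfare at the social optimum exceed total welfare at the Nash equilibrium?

Hospital i's FOC: ∂u_i/∂x_i = α_i − x_i = 0, so x_i* = α_i.
NE contributions = (2, 4, 5, 1, 5); X = 17.
W^NE = (Σα)·X − ½Σα_i² = 17² − ½·71 = 253.5.
Planner sets x_i = Σα_j = 17 for every i, so X^SO = 5·17 = 85.
W^SO = (Σα)·X^SO − ½·5·(Σα)² = (5/2)·17² = 722.5.
Deadweight loss = W^SO − W^NE = 469.

469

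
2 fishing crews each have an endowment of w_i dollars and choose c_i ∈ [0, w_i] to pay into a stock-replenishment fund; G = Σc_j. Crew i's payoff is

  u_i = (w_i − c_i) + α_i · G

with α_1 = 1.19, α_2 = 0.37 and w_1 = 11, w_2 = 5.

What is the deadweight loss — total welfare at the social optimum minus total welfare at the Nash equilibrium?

2.8

∂u_i/∂c_i = α_i − 1, so crew i contributes w_i if α_i > 1, else 0.
α_i > 1 for i ∈ {1}; NE contributions (11, 0), G = 11.
W^NE = Σw_i − G^NE + (Σα_i)·G^NE = 16 + 0.56·11 = 22.16.
Planner: ∂(Σu_j)/∂c_i = Σα_j − 1 = 0.56 > 0, so everyone contributes w_i; G^SO = 16, W^SO = 16 + 0.56·16 = 24.96.
Deadweight loss = 2.8.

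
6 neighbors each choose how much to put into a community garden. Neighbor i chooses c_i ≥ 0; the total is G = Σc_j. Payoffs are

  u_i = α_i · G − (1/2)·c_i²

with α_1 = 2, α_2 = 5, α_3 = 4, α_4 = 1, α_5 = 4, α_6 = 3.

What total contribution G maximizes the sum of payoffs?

Planner FOC: ∂(Σu_j)/∂c_i = (Σα_j) − c_i = 0, so c_i^SO = Σα_j = 19 for every i; G^SO = 114.

114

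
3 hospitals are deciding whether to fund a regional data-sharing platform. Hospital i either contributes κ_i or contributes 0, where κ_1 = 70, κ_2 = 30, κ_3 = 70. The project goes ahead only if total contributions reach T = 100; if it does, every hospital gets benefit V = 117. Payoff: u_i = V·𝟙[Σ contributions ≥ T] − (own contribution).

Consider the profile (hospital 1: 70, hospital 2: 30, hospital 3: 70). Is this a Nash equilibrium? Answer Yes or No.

No

Total = 170 ≥ 100: provided.
Hospital 1 (pledges 70, payoff 47): dropping to 0 → total 100, payoff 117. Profitable deviation.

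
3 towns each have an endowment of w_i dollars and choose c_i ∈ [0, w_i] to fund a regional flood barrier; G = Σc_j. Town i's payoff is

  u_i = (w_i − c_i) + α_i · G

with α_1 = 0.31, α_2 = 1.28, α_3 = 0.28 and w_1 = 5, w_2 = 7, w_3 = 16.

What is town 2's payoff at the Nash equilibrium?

8.96

∂u_i/∂c_i = α_i − 1, so town i contributes w_i if α_i > 1, else 0.
α_i > 1 for i ∈ {2}; NE contributions (0, 7, 0), G = 7.
u_2 = (7 − 7) + 1.28·7 = 8.96.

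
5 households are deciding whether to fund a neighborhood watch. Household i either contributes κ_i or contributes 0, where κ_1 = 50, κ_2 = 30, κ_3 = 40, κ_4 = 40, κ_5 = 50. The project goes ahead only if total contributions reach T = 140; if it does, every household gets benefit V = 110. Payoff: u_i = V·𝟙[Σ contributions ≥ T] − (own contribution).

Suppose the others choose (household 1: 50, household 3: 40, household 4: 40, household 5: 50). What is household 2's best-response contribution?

Others' total = 180 ≥ 140; contributing adds cost 30 for no extra benefit.
Best response: 0.

0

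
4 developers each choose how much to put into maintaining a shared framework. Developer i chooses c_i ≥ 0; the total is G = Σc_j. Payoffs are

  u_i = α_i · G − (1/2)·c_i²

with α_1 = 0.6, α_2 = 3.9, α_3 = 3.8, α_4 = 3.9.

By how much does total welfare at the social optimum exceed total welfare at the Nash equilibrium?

Developer i's FOC: ∂u_i/∂c_i = α_i − c_i = 0, so c_i* = α_i.
NE contributions = (0.6, 3.9, 3.8, 3.9); G = 12.2.
W^NE = (Σα)·G − ½Σα_i² = 12.2² − ½·45.22 = 126.23.
Planner sets c_i = Σα_j = 12.2 for every i, so G^SO = 4·12.2 = 48.8.
W^SO = (Σα)·G^SO − ½·4·(Σα)² = (4/2)·12.2² = 297.68.
Deadweight loss = W^SO − W^NE = 171.45.

171.45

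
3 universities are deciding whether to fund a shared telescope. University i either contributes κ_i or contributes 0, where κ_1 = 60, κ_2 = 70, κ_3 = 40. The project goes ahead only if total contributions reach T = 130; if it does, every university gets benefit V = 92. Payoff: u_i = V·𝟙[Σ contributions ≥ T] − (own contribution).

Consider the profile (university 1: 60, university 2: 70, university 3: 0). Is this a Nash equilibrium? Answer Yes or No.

Total = 130 ≥ 130: provided.
University 1 (pledges 60, payoff 32): dropping to 0 → total 70, payoff 0. No gain.
University 2 (pledges 70, payoff 22): dropping to 0 → total 60, payoff 0. No gain.
University 3 (pledges 0, payoff 92): pledging 40 → total 170, payoff 52. No gain.

Yes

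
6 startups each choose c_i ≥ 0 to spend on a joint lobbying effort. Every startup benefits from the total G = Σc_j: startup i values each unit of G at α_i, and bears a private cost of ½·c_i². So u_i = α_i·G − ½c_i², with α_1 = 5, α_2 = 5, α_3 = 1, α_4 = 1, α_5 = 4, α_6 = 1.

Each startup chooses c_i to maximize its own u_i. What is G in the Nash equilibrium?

17

Startup i's FOC: ∂u_i/∂c_i = α_i − c_i = 0, so c_i* = α_i.
NE contributions = (5, 5, 1, 1, 4, 1); G = 17.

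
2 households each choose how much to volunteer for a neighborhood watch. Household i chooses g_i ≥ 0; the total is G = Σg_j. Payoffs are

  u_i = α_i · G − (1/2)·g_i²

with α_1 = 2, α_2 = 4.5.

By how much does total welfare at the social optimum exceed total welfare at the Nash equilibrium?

12.125

Household i's FOC: ∂u_i/∂g_i = α_i − g_i = 0, so g_i* = α_i.
NE contributions = (2, 4.5); G = 6.5.
W^NE = (Σα)·G − ½Σα_i² = 6.5² − ½·24.25 = 30.125.
Planner sets g_i = Σα_j = 6.5 for every i, so G^SO = 2·6.5 = 13.
W^SO = (Σα)·G^SO − ½·2·(Σα)² = (2/2)·6.5² = 42.25.
Deadweight loss = W^SO − W^NE = 12.125.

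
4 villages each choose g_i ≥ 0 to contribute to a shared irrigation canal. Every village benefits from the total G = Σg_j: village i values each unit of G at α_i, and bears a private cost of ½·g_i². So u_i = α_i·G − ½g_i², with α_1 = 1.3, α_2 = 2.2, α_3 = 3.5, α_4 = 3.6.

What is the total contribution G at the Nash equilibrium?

10.6

Village i's FOC: ∂u_i/∂g_i = α_i − g_i = 0, so g_i* = α_i.
NE contributions = (1.3, 2.2, 3.5, 3.6); G = 10.6.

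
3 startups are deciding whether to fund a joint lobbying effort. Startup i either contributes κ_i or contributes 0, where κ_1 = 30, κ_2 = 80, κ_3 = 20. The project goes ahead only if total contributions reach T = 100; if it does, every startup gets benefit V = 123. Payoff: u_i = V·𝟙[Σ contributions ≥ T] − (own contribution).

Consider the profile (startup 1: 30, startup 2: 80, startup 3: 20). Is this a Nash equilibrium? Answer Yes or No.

Total = 130 ≥ 100: provided.
Startup 1 (pledges 30, payoff 93): dropping to 0 → total 100, payoff 123. Profitable deviation.

No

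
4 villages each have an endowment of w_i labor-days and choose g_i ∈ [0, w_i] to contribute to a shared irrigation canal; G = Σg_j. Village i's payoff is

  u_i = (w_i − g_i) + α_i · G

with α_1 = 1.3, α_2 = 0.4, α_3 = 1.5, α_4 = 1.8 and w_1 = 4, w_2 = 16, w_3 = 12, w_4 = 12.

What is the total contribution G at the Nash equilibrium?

28

∂u_i/∂g_i = α_i − 1, so village i contributes w_i if α_i > 1, else 0.
α_i > 1 for i ∈ {1, 3, 4}; NE contributions (4, 0, 12, 12), G = 28.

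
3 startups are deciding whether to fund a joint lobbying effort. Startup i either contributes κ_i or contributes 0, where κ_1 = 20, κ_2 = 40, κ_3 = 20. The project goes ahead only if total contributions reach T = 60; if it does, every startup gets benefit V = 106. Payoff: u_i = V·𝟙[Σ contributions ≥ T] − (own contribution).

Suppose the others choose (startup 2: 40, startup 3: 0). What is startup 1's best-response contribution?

Others' total = 40. Contributing 20 brings total to 60 ≥ 60: gain V − κ_1 = 86.
Best response: 20.

20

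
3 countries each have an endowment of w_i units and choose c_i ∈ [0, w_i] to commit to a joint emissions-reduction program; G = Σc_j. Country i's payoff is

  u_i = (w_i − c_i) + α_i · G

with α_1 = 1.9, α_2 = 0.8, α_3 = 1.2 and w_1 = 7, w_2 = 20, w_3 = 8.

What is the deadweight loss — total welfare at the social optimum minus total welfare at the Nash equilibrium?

∂u_i/∂c_i = α_i − 1, so country i contributes w_i if α_i > 1, else 0.
α_i > 1 for i ∈ {1, 3}; NE contributions (7, 0, 8), G = 15.
W^NE = Σw_i − G^NE + (Σα_i)·G^NE = 35 + 2.9·15 = 78.5.
Planner: ∂(Σu_j)/∂c_i = Σα_j − 1 = 2.9 > 0, so everyone contributes w_i; G^SO = 35, W^SO = 35 + 2.9·35 = 136.5.
Deadweight loss = 58.

58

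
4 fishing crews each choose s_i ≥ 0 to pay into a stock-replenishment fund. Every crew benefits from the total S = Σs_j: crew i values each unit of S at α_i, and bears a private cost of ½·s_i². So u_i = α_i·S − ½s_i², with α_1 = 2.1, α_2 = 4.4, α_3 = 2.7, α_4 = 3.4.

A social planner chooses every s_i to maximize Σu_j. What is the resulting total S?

50.4

Planner FOC: ∂(Σu_j)/∂s_i = (Σα_j) − s_i = 0, so s_i^SO = Σα_j = 12.6 for every i; S^SO = 50.4.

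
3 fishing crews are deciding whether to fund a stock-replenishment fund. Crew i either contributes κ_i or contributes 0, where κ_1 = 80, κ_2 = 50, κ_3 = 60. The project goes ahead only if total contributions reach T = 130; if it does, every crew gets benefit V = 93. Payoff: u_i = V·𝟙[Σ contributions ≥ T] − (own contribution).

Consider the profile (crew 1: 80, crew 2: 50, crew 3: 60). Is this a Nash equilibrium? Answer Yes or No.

Total = 190 ≥ 130: provided.
Crew 1 (pledges 80, payoff 13): dropping to 0 → total 110, payoff 0. No gain.
Crew 2 (pledges 50, payoff 43): dropping to 0 → total 140, payoff 93. Profitable deviation.

No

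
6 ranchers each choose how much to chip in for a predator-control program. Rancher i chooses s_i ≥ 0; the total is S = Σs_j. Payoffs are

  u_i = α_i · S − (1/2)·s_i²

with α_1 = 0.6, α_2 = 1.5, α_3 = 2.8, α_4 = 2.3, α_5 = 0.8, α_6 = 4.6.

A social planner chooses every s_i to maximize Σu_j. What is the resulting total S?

75.6

Planner FOC: ∂(Σu_j)/∂s_i = (Σα_j) − s_i = 0, so s_i^SO = Σα_j = 12.6 for every i; S^SO = 75.6.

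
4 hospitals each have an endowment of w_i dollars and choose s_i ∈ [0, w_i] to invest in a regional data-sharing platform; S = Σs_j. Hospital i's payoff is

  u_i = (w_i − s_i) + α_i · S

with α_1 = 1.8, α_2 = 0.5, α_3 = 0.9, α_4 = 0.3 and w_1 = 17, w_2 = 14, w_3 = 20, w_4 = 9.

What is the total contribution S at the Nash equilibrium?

∂u_i/∂s_i = α_i − 1, so hospital i contributes w_i if α_i > 1, else 0.
α_i > 1 for i ∈ {1}; NE contributions (17, 0, 0, 0), S = 17.

17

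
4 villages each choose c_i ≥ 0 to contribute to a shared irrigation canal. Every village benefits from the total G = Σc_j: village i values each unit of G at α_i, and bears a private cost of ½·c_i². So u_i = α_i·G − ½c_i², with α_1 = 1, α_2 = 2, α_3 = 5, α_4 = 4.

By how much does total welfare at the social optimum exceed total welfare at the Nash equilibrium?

167

Village i's FOC: ∂u_i/∂c_i = α_i − c_i = 0, so c_i* = α_i.
NE contributions = (1, 2, 5, 4); G = 12.
W^NE = (Σα)·G − ½Σα_i² = 12² − ½·46 = 121.
Planner sets c_i = Σα_j = 12 for every i, so G^SO = 4·12 = 48.
W^SO = (Σα)·G^SO − ½·4·(Σα)² = (4/2)·12² = 288.
Deadweight loss = W^SO − W^NE = 167.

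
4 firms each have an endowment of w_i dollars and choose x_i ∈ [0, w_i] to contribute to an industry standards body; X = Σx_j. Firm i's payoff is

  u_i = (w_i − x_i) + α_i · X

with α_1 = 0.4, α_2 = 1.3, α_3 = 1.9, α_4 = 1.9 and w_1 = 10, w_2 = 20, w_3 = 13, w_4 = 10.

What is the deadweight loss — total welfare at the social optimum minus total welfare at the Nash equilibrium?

45

∂u_i/∂x_i = α_i − 1, so firm i contributes w_i if α_i > 1, else 0.
α_i > 1 for i ∈ {2, 3, 4}; NE contributions (0, 20, 13, 10), X = 43.
W^NE = Σw_i − X^NE + (Σα_i)·X^NE = 53 + 4.5·43 = 246.5.
Planner: ∂(Σu_j)/∂x_i = Σα_j − 1 = 4.5 > 0, so everyone contributes w_i; X^SO = 53, W^SO = 53 + 4.5·53 = 291.5.
Deadweight loss = 45.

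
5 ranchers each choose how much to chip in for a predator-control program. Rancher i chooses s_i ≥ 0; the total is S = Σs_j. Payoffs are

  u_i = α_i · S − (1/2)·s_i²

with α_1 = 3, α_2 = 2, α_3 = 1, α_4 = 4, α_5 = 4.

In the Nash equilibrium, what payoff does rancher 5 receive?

48

Rancher i's FOC: ∂u_i/∂s_i = α_i − s_i = 0, so s_i* = α_i.
NE contributions = (3, 2, 1, 4, 4); S = 14.
u_5 = α_5·S − ½·(s_5)² = 4·14 − ½·4² = 48.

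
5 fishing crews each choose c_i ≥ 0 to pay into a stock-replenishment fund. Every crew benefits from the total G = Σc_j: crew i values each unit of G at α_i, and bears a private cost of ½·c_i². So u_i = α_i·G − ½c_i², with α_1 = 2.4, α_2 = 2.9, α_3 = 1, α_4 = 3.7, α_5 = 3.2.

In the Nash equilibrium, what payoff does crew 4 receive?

41.995

Crew i's FOC: ∂u_i/∂c_i = α_i − c_i = 0, so c_i* = α_i.
NE contributions = (2.4, 2.9, 1, 3.7, 3.2); G = 13.2.
u_4 = α_4·G − ½·(c_4)² = 3.7·13.2 − ½·3.7² = 41.995.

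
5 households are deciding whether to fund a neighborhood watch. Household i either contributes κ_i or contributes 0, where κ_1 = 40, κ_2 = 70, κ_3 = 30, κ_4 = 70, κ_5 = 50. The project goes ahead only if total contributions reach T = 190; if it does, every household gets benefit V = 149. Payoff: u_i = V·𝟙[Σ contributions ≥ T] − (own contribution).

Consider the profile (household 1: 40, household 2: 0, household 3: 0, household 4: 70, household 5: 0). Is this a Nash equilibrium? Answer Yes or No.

No

Total = 110 < 190: not provided.
Household 1 (pledges 40, payoff -40): dropping to 0 → total 70, payoff 0. Profitable deviation.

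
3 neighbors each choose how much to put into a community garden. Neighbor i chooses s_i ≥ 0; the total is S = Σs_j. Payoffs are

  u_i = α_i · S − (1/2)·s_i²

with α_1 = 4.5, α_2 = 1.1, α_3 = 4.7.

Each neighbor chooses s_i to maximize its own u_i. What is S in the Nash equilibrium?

Neighbor i's FOC: ∂u_i/∂s_i = α_i − s_i = 0, so s_i* = α_i.
NE contributions = (4.5, 1.1, 4.7); S = 10.3.

10.3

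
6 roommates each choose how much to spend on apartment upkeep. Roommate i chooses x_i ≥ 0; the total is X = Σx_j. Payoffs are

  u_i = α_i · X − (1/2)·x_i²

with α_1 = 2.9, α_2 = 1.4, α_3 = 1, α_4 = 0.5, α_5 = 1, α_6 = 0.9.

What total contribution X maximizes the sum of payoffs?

Planner FOC: ∂(Σu_j)/∂x_i = (Σα_j) − x_i = 0, so x_i^SO = Σα_j = 7.7 for every i; X^SO = 46.2.

46.2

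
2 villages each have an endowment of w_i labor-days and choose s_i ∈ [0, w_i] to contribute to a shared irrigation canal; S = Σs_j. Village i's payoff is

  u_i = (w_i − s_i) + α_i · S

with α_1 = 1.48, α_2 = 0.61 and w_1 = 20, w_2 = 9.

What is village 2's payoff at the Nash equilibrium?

∂u_i/∂s_i = α_i − 1, so village i contributes w_i if α_i > 1, else 0.
α_i > 1 for i ∈ {1}; NE contributions (20, 0), S = 20.
u_2 = (9 − 0) + 0.61·20 = 21.2.

21.2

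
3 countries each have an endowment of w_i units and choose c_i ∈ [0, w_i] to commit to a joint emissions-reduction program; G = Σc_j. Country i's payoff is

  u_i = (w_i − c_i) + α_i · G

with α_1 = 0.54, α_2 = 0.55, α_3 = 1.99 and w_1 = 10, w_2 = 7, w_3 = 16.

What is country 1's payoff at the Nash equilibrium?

18.64

∂u_i/∂c_i = α_i − 1, so country i contributes w_i if α_i > 1, else 0.
α_i > 1 for i ∈ {3}; NE contributions (0, 0, 16), G = 16.
u_1 = (10 − 0) + 0.54·16 = 18.64.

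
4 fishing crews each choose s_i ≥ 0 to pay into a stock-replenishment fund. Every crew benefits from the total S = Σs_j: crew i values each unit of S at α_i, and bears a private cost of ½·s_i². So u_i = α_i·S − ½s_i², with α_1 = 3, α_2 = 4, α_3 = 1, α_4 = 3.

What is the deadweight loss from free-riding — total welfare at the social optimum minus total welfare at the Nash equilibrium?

Crew i's FOC: ∂u_i/∂s_i = α_i − s_i = 0, so s_i* = α_i.
NE contributions = (3, 4, 1, 3); S = 11.
W^NE = (Σα)·S − ½Σα_i² = 11² − ½·35 = 103.5.
Planner sets s_i = Σα_j = 11 for every i, so S^SO = 4·11 = 44.
W^SO = (Σα)·S^SO − ½·4·(Σα)² = (4/2)·11² = 242.
Deadweight loss = W^SO − W^NE = 138.5.

138.5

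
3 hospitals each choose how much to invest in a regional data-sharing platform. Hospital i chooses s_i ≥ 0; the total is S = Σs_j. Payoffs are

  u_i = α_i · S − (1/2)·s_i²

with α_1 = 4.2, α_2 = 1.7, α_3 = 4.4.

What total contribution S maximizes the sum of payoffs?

Planner FOC: ∂(Σu_j)/∂s_i = (Σα_j) − s_i = 0, so s_i^SO = Σα_j = 10.3 for every i; S^SO = 30.9.

30.9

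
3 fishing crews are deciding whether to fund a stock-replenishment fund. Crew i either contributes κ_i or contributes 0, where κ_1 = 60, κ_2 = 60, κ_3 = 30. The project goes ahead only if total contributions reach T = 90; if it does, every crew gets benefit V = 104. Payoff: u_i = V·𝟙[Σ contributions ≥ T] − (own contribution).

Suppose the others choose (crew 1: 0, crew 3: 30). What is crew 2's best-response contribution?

Others' total = 30. Contributing 60 brings total to 90 ≥ 90: gain V − κ_2 = 44.
Best response: 60.

60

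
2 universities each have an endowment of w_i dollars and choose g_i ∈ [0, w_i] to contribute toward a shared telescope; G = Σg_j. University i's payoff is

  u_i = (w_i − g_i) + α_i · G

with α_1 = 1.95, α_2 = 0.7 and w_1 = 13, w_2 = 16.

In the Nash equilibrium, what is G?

∂u_i/∂g_i = α_i − 1, so university i contributes w_i if α_i > 1, else 0.
α_i > 1 for i ∈ {1}; NE contributions (13, 0), G = 13.

13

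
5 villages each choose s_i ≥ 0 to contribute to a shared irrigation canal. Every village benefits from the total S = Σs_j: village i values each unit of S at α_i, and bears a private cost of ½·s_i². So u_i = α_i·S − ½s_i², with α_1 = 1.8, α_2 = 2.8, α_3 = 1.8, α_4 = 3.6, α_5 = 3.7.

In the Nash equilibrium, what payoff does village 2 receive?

34.44

Village i's FOC: ∂u_i/∂s_i = α_i − s_i = 0, so s_i* = α_i.
NE contributions = (1.8, 2.8, 1.8, 3.6, 3.7); S = 13.7.
u_2 = α_2·S − ½·(s_2)² = 2.8·13.7 − ½·2.8² = 34.44.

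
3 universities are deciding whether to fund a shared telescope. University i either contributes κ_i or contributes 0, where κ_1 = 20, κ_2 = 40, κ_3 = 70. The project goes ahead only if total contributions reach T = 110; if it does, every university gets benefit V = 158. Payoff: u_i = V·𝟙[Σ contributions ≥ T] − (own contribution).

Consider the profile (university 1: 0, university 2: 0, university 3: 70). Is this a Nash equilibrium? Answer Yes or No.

No

Total = 70 < 110: not provided.
University 1 (pledges 0, payoff 0): pledging 20 → total 90, payoff -20. No gain.
University 2 (pledges 0, payoff 0): pledging 40 → total 110, payoff 118. Profitable deviation.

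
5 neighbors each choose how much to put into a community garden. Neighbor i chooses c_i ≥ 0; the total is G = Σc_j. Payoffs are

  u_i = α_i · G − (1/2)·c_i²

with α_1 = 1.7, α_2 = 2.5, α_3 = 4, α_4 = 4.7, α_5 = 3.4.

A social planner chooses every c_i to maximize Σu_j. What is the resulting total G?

81.5

Planner FOC: ∂(Σu_j)/∂c_i = (Σα_j) − c_i = 0, so c_i^SO = Σα_j = 16.3 for every i; G^SO = 81.5.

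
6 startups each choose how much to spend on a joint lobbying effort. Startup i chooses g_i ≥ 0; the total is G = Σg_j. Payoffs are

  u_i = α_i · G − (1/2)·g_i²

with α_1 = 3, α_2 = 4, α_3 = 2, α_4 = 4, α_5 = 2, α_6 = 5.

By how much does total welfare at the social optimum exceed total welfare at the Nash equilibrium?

837

Startup i's FOC: ∂u_i/∂g_i = α_i − g_i = 0, so g_i* = α_i.
NE contributions = (3, 4, 2, 4, 2, 5); G = 20.
W^NE = (Σα)·G − ½Σα_i² = 20² − ½·74 = 363.
Planner sets g_i = Σα_j = 20 for every i, so G^SO = 6·20 = 120.
W^SO = (Σα)·G^SO − ½·6·(Σα)² = (6/2)·20² = 1200.
Deadweight loss = W^SO − W^NE = 837.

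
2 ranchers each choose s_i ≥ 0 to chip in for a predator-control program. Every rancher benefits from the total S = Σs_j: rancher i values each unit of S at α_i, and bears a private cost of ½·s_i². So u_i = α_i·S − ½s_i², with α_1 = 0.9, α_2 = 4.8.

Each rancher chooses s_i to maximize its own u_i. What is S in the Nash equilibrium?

Rancher i's FOC: ∂u_i/∂s_i = α_i − s_i = 0, so s_i* = α_i.
NE contributions = (0.9, 4.8); S = 5.7.

5.7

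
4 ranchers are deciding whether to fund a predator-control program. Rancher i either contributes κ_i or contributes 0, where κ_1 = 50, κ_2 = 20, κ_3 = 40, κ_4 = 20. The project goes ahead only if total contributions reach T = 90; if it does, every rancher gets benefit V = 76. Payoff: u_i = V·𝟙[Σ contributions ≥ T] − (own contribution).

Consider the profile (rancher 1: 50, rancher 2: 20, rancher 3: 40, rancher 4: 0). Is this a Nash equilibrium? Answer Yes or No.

Total = 110 ≥ 90: provided.
Rancher 1 (pledges 50, payoff 26): dropping to 0 → total 60, payoff 0. No gain.
Rancher 2 (pledges 20, payoff 56): dropping to 0 → total 90, payoff 76. Profitable deviation.

No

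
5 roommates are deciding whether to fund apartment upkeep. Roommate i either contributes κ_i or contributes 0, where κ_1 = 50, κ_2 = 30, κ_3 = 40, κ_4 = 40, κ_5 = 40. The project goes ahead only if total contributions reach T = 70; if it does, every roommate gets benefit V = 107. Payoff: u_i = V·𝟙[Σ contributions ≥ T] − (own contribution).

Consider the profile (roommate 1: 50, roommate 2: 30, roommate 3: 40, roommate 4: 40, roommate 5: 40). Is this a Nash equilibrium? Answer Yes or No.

Total = 200 ≥ 70: provided.
Roommate 1 (pledges 50, payoff 57): dropping to 0 → total 150, payoff 107. Profitable deviation.

No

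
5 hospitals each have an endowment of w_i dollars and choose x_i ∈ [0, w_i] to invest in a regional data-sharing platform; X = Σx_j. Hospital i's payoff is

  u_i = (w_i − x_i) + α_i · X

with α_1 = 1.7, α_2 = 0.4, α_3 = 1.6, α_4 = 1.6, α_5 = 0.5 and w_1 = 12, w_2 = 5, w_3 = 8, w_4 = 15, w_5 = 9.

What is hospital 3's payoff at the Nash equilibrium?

56

∂u_i/∂x_i = α_i − 1, so hospital i contributes w_i if α_i > 1, else 0.
α_i > 1 for i ∈ {1, 3, 4}; NE contributions (12, 0, 8, 15, 0), X = 35.
u_3 = (8 − 8) + 1.6·35 = 56.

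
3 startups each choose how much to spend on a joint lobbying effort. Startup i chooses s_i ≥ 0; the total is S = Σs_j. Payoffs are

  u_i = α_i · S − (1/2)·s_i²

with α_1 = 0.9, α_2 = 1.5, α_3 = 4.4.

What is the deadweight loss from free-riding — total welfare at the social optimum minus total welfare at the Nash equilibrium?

34.33

Startup i's FOC: ∂u_i/∂s_i = α_i − s_i = 0, so s_i* = α_i.
NE contributions = (0.9, 1.5, 4.4); S = 6.8.
W^NE = (Σα)·S − ½Σα_i² = 6.8² − ½·22.42 = 35.03.
Planner sets s_i = Σα_j = 6.8 for every i, so S^SO = 3·6.8 = 20.4.
W^SO = (Σα)·S^SO − ½·3·(Σα)² = (3/2)·6.8² = 69.36.
Deadweight loss = W^SO − W^NE = 34.33.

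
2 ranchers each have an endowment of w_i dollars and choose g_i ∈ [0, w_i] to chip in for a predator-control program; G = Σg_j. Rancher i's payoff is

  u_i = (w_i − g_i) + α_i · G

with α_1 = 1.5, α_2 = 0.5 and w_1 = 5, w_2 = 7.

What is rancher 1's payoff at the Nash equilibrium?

∂u_i/∂g_i = α_i − 1, so rancher i contributes w_i if α_i > 1, else 0.
α_i > 1 for i ∈ {1}; NE contributions (5, 0), G = 5.
u_1 = (5 − 5) + 1.5·5 = 7.5.

7.5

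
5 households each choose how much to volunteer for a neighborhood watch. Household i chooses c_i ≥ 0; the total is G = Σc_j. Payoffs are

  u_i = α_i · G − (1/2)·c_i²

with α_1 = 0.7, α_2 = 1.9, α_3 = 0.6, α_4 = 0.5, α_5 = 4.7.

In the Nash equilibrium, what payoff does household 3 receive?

Household i's FOC: ∂u_i/∂c_i = α_i − c_i = 0, so c_i* = α_i.
NE contributions = (0.7, 1.9, 0.6, 0.5, 4.7); G = 8.4.
u_3 = α_3·G − ½·(c_3)² = 0.6·8.4 − ½·0.6² = 4.86.

4.86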